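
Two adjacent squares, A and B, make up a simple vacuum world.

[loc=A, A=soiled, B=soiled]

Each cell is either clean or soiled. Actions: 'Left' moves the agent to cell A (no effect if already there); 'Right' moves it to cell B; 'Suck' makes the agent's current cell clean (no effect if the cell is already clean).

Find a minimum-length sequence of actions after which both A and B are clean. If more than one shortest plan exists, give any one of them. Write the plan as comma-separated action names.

Suck, Right, Suck

t=1 Suck ⇒ <A|clean|soiled>
t=2 Right ⇒ <B|clean|soiled>
t=3 Suck ⇒ <B|clean|clean>
min 3: Suck A + move + Suck B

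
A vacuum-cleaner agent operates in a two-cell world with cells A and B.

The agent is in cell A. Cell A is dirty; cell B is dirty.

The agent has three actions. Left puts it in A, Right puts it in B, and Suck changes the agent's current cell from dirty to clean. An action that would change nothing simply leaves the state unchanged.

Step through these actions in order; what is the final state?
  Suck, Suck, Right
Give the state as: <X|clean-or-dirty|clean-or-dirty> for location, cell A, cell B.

<B|clean|dirty>

[1] after Suck: <A|clean|dirty>
[2] after Suck: <A|clean|dirty>
[3] after Right: <B|clean|dirty>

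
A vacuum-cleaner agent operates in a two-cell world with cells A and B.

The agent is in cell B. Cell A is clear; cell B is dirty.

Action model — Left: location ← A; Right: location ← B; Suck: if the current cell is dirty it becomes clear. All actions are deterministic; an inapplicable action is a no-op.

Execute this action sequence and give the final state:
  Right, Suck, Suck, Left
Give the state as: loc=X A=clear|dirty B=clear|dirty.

Right (#1): loc=B A=clear B=dirty
Suck (#2): loc=B A=clear B=clear
Suck (#3): loc=B A=clear B=clear
Left (#4): loc=A A=clear B=clear

loc=A A=clear B=clear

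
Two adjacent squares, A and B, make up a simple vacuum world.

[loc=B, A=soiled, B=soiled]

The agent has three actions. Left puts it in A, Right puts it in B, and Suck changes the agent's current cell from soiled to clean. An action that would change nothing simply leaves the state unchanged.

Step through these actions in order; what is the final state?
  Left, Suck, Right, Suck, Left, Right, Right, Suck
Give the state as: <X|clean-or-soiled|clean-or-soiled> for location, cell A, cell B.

Left (#1): <A|soiled|soiled>
Suck (#2): <A|clean|soiled>
Right (#3): <B|clean|soiled>
Suck (#4): <B|clean|clean>
Left (#5): <A|clean|clean>
Right (#6): <B|clean|clean>
Right (#7): <B|clean|clean>
Suck (#8): <B|clean|clean>

<B|clean|clean>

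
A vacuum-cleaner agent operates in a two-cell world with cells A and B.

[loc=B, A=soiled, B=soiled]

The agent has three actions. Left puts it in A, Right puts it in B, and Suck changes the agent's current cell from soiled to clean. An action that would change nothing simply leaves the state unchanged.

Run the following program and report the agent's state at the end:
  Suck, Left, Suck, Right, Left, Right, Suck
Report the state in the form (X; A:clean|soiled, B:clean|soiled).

[1] after Suck: (B; A:soiled, B:clean)
[2] after Left: (A; A:soiled, B:clean)
[3] after Suck: (A; A:clean, B:clean)
[4] after Right: (B; A:clean, B:clean)
[5] after Left: (A; A:clean, B:clean)
[6] after Right: (B; A:clean, B:clean)
[7] after Suck: (B; A:clean, B:clean)

(B; A:clean, B:clean)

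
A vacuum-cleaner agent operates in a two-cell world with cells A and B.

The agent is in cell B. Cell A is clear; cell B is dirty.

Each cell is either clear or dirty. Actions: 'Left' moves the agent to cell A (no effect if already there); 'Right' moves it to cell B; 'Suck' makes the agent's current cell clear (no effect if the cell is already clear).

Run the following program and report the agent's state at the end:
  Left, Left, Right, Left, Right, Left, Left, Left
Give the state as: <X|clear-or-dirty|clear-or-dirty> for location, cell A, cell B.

<A|clear|dirty>

1) do Left; now <A|clear|dirty>
2) do Left; now <A|clear|dirty>
3) do Right; now <B|clear|dirty>
4) do Left; now <A|clear|dirty>
5) do Right; now <B|clear|dirty>
6) do Left; now <A|clear|dirty>
7) do Left; now <A|clear|dirty>
8) do Left; now <A|clear|dirty>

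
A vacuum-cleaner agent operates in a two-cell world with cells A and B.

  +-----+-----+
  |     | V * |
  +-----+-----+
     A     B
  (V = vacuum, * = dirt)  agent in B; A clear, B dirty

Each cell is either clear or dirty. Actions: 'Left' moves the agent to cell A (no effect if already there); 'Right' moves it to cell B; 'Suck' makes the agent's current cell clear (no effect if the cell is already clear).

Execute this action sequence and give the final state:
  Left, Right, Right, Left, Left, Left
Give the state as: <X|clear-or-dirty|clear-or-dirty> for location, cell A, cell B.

[1] after Left: <A|clear|dirty>
[2] after Right: <B|clear|dirty>
[3] after Right: <B|clear|dirty>
[4] after Left: <A|clear|dirty>
[5] after Left: <A|clear|dirty>
[6] after Left: <A|clear|dirty>

<A|clear|dirty>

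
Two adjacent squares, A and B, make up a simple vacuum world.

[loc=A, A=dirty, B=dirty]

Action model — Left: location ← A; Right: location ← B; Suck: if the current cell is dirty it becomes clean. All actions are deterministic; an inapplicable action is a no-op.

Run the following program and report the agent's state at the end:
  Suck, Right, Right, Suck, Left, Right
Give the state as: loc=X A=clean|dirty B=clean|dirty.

1) do Suck; now loc=A A=clean B=dirty
2) do Right; now loc=B A=clean B=dirty
3) do Right; now loc=B A=clean B=dirty
4) do Suck; now loc=B A=clean B=clean
5) do Left; now loc=A A=clean B=clean
6) do Right; now loc=B A=clean B=clean

loc=B A=clean B=clean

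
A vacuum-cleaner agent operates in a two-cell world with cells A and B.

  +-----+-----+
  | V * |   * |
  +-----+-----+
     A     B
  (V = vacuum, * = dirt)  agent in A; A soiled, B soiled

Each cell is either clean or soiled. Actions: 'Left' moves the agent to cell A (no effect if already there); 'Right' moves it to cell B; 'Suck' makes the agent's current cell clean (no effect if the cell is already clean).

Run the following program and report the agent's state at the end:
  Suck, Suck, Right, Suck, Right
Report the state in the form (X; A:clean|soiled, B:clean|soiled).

(B; A:clean, B:clean)

[1] after Suck: (A; A:clean, B:soiled)
[2] after Suck: (A; A:clean, B:soiled)
[3] after Right: (B; A:clean, B:soiled)
[4] after Suck: (B; A:clean, B:clean)
[5] after Right: (B; A:clean, B:clean)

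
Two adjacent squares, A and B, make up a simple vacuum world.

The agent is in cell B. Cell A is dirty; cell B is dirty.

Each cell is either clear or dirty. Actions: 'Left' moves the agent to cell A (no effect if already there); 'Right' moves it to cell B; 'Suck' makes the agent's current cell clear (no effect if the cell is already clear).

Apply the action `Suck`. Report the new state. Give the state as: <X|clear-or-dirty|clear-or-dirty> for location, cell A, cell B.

<B|dirty|clear>

start: <B|dirty|dirty>
t=1 Suck ⇒ <B|dirty|clear>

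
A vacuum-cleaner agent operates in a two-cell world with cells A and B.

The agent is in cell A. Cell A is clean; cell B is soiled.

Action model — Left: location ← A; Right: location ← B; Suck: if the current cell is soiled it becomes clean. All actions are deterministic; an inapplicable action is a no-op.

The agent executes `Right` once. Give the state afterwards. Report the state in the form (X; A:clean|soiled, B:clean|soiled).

start: (A; A:clean, B:soiled)
1. Right → (B; A:clean, B:soiled)

(B; A:clean, B:soiled)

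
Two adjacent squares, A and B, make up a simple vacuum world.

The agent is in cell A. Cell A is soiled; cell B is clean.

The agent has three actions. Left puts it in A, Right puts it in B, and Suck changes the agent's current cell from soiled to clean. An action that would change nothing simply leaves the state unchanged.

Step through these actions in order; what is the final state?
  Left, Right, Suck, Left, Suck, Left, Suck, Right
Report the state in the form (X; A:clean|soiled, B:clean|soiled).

(B; A:clean, B:clean)

Left (#1): (A; A:soiled, B:clean)
Right (#2): (B; A:soiled, B:clean)
Suck (#3): (B; A:soiled, B:clean)
Left (#4): (A; A:soiled, B:clean)
Suck (#5): (A; A:clean, B:clean)
Left (#6): (A; A:clean, B:clean)
Suck (#7): (A; A:clean, B:clean)
Right (#8): (B; A:clean, B:clean)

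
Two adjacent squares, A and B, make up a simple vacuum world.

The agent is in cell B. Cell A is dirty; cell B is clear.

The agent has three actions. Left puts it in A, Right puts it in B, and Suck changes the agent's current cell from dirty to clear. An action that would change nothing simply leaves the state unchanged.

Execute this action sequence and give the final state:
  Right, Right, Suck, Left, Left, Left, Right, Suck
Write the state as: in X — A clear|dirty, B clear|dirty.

1) do Right; now in B — A dirty, B clear
2) do Right; now in B — A dirty, B clear
3) do Suck; now in B — A dirty, B clear
4) do Left; now in A — A dirty, B clear
5) do Left; now in A — A dirty, B clear
6) do Left; now in A — A dirty, B clear
7) do Right; now in B — A dirty, B clear
8) do Suck; now in B — A dirty, B clear

in B — A dirty, B clear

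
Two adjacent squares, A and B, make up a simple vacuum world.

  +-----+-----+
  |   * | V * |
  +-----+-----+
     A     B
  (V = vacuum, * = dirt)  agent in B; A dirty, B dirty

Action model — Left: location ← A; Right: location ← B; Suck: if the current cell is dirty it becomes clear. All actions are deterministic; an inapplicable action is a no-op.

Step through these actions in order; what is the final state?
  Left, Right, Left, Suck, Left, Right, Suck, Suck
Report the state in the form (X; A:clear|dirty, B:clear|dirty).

[1] after Left: (A; A:dirty, B:dirty)
[2] after Right: (B; A:dirty, B:dirty)
[3] after Left: (A; A:dirty, B:dirty)
[4] after Suck: (A; A:clear, B:dirty)
[5] after Left: (A; A:clear, B:dirty)
[6] after Right: (B; A:clear, B:dirty)
[7] after Suck: (B; A:clear, B:clear)
[8] after Suck: (B; A:clear, B:clear)

(B; A:clear, B:clear)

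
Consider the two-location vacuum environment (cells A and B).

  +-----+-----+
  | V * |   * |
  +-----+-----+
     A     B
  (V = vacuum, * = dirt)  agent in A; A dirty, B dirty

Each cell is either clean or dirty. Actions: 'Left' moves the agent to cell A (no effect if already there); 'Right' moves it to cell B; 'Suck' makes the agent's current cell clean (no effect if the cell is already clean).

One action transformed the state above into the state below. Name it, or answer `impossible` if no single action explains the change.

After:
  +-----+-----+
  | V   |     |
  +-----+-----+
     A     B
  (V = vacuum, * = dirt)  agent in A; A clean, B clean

impossible

try  Left: in A — A dirty, B dirty
try Right: in B — A dirty, B dirty
try  Suck: in A — A clean, B dirty
no single action produces the after-state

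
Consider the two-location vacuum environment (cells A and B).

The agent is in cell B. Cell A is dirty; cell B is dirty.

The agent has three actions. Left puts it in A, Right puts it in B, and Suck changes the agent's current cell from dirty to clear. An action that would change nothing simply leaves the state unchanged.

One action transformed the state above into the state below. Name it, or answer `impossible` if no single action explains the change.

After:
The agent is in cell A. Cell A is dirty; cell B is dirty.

Left

try  Left: in A — A dirty, B dirty  ← match
try Right: in B — A dirty, B dirty
try  Suck: in B — A dirty, B clear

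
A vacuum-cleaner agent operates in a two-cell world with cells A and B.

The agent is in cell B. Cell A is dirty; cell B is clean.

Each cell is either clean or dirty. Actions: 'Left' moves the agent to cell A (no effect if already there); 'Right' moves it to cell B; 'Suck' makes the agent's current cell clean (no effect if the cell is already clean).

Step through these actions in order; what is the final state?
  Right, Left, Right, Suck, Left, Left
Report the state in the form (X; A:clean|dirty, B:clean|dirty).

(A; A:dirty, B:clean)

step 1/6 (Right): (B; A:dirty, B:clean)
step 2/6 (Left): (A; A:dirty, B:clean)
step 3/6 (Right): (B; A:dirty, B:clean)
step 4/6 (Suck): (B; A:dirty, B:clean)
step 5/6 (Left): (A; A:dirty, B:clean)
step 6/6 (Left): (A; A:dirty, B:clean)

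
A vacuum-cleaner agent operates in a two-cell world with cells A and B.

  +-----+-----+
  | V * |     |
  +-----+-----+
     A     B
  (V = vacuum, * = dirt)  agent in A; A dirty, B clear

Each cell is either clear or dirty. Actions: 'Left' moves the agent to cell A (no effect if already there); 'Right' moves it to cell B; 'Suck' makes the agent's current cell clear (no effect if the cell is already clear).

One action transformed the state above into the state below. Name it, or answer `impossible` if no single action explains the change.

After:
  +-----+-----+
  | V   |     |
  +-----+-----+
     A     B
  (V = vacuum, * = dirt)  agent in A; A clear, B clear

try  Left: loc=A A=dirty B=clear
try Right: loc=B A=dirty B=clear
try  Suck: loc=A A=clear B=clear  ← match

Suck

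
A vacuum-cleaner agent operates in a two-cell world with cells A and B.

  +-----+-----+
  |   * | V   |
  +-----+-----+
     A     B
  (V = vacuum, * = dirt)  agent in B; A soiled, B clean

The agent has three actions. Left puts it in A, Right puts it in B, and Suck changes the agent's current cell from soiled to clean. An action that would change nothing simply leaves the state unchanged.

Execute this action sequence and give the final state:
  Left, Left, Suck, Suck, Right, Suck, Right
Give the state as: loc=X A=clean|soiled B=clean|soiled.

loc=B A=clean B=clean

1. Left → loc=A A=soiled B=clean
2. Left → loc=A A=soiled B=clean
3. Suck → loc=A A=clean B=clean
4. Suck → loc=A A=clean B=clean
5. Right → loc=B A=clean B=clean
6. Suck → loc=B A=clean B=clean
7. Right → loc=B A=clean B=clean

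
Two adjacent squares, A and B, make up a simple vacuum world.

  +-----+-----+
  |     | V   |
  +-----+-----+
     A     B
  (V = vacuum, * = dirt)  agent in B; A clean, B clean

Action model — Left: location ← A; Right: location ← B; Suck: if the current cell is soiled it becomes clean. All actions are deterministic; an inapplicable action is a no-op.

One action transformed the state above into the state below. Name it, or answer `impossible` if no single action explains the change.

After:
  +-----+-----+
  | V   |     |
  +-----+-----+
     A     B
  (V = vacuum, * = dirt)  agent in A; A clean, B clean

try  Left: <A|clean|clean>  ← match
try Right: <B|clean|clean>
try  Suck: <B|clean|clean>

Left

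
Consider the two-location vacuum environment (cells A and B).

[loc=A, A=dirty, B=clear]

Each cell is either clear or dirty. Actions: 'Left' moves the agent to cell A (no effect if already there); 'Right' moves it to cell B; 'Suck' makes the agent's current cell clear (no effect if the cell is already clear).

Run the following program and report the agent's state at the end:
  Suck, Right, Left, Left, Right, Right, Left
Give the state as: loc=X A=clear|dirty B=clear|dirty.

loc=A A=clear B=clear

[1] after Suck: loc=A A=clear B=clear
[2] after Right: loc=B A=clear B=clear
[3] after Left: loc=A A=clear B=clear
[4] after Left: loc=A A=clear B=clear
[5] after Right: loc=B A=clear B=clear
[6] after Right: loc=B A=clear B=clear
[7] after Left: loc=A A=clear B=clear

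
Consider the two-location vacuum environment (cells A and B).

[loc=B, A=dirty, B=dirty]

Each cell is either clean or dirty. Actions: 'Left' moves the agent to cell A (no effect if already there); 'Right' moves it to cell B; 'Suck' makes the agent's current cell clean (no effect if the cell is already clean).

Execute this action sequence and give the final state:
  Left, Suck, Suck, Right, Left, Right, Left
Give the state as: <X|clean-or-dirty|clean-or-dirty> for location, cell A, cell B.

<A|clean|dirty>

1. Left → <A|dirty|dirty>
2. Suck → <A|clean|dirty>
3. Suck → <A|clean|dirty>
4. Right → <B|clean|dirty>
5. Left → <A|clean|dirty>
6. Right → <B|clean|dirty>
7. Left → <A|clean|dirty>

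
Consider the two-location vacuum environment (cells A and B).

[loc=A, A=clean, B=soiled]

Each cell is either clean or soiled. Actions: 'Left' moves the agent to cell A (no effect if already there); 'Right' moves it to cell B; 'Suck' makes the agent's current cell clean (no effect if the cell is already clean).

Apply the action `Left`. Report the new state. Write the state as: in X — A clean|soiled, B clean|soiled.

start: in A — A clean, B soiled
step 1/1 (Left): in A — A clean, B soiled

in A — A clean, B soiled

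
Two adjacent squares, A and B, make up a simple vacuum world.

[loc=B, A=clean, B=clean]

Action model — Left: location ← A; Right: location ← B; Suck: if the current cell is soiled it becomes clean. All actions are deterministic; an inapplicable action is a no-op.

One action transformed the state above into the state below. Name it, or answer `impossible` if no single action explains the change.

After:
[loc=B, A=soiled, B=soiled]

impossible

try  Left: in A — A clean, B clean
try Right: in B — A clean, B clean
try  Suck: in B — A clean, B clean
no single action produces the after-state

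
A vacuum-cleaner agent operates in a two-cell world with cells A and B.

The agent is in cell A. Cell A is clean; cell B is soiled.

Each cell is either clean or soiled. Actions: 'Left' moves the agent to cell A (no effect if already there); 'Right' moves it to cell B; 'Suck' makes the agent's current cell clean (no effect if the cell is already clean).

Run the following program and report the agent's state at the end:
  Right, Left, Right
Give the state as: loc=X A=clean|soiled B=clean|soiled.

1) do Right; now loc=B A=clean B=soiled
2) do Left; now loc=A A=clean B=soiled
3) do Right; now loc=B A=clean B=soiled

loc=B A=clean B=soiled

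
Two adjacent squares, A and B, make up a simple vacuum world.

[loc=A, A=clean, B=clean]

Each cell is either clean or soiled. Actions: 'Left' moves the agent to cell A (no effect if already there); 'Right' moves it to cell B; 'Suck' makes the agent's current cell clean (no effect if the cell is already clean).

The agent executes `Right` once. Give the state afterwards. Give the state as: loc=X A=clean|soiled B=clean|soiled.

loc=B A=clean B=clean

start: loc=A A=clean B=clean
1) do Right; now loc=B A=clean B=clean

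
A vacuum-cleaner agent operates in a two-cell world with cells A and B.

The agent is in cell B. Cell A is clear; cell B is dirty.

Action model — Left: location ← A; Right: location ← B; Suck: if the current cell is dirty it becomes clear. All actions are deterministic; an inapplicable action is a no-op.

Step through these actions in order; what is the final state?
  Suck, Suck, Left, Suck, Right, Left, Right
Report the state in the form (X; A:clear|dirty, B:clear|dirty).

(B; A:clear, B:clear)

step 1/7 (Suck): (B; A:clear, B:clear)
step 2/7 (Suck): (B; A:clear, B:clear)
step 3/7 (Left): (A; A:clear, B:clear)
step 4/7 (Suck): (A; A:clear, B:clear)
step 5/7 (Right): (B; A:clear, B:clear)
step 6/7 (Left): (A; A:clear, B:clear)
step 7/7 (Right): (B; A:clear, B:clear)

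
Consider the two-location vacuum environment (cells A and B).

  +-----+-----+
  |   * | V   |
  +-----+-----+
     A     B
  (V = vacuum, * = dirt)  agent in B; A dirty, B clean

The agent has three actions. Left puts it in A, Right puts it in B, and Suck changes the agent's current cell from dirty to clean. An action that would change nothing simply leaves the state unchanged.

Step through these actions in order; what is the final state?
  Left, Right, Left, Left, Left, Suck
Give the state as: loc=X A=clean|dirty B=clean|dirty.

[1] after Left: loc=A A=dirty B=clean
[2] after Right: loc=B A=dirty B=clean
[3] after Left: loc=A A=dirty B=clean
[4] after Left: loc=A A=dirty B=clean
[5] after Left: loc=A A=dirty B=clean
[6] after Suck: loc=A A=clean B=clean

loc=A A=clean B=clean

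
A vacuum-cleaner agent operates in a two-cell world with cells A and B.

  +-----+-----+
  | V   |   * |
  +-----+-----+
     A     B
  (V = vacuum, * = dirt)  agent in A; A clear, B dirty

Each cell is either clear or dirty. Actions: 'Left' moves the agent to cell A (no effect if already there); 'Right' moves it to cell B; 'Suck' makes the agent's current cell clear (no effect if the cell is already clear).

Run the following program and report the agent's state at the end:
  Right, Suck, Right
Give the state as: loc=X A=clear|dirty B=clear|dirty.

loc=B A=clear B=clear

[1] after Right: loc=B A=clear B=dirty
[2] after Suck: loc=B A=clear B=clear
[3] after Right: loc=B A=clear B=clear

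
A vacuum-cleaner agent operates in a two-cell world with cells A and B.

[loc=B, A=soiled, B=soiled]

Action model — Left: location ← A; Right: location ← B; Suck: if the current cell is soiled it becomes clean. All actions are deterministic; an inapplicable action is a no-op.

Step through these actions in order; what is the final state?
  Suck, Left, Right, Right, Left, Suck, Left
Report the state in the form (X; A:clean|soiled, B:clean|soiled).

(A; A:clean, B:clean)

1. Suck → (B; A:soiled, B:clean)
2. Left → (A; A:soiled, B:clean)
3. Right → (B; A:soiled, B:clean)
4. Right → (B; A:soiled, B:clean)
5. Left → (A; A:soiled, B:clean)
6. Suck → (A; A:clean, B:clean)
7. Left → (A; A:clean, B:clean)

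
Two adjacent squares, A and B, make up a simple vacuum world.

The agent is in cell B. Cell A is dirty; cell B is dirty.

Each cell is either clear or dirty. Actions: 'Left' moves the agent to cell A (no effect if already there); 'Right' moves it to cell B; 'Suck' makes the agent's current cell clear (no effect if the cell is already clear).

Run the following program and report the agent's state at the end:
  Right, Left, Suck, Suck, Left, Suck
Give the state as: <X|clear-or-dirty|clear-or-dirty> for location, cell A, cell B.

[1] after Right: <B|dirty|dirty>
[2] after Left: <A|dirty|dirty>
[3] after Suck: <A|clear|dirty>
[4] after Suck: <A|clear|dirty>
[5] after Left: <A|clear|dirty>
[6] after Suck: <A|clear|dirty>

<A|clear|dirty>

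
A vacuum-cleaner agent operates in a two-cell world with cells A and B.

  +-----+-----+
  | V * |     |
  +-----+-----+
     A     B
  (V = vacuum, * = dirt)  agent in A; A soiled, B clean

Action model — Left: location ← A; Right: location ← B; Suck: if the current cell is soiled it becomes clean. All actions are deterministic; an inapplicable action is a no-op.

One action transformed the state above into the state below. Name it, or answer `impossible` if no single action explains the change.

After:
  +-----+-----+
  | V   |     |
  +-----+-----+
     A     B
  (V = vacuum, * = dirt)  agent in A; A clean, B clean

try  Left: in A — A soiled, B clean
try Right: in B — A soiled, B clean
try  Suck: in A — A clean, B clean  ← match

Suck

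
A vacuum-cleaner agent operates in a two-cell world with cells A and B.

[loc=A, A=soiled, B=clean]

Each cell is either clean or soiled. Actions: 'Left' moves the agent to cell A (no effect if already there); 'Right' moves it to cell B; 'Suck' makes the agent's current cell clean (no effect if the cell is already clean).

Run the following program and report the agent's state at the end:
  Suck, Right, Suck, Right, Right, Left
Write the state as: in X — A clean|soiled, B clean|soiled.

in A — A clean, B clean

1) do Suck; now in A — A clean, B clean
2) do Right; now in B — A clean, B clean
3) do Suck; now in B — A clean, B clean
4) do Right; now in B — A clean, B clean
5) do Right; now in B — A clean, B clean
6) do Left; now in A — A clean, B clean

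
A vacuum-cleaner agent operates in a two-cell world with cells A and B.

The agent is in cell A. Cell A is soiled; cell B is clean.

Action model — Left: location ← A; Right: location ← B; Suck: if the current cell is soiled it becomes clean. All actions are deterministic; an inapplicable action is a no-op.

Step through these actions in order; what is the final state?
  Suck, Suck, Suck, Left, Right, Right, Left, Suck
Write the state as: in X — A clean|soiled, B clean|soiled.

1) do Suck; now in A — A clean, B clean
2) do Suck; now in A — A clean, B clean
3) do Suck; now in A — A clean, B clean
4) do Left; now in A — A clean, B clean
5) do Right; now in B — A clean, B clean
6) do Right; now in B — A clean, B clean
7) do Left; now in A — A clean, B clean
8) do Suck; now in A — A clean, B clean

in A — A clean, B clean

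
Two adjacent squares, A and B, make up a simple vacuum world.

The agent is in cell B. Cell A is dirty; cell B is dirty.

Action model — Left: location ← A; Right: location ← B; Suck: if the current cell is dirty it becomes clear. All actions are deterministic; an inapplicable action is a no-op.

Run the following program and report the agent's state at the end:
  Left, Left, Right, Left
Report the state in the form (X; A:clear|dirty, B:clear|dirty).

Left (#1): (A; A:dirty, B:dirty)
Left (#2): (A; A:dirty, B:dirty)
Right (#3): (B; A:dirty, B:dirty)
Left (#4): (A; A:dirty, B:dirty)

(A; A:dirty, B:dirty)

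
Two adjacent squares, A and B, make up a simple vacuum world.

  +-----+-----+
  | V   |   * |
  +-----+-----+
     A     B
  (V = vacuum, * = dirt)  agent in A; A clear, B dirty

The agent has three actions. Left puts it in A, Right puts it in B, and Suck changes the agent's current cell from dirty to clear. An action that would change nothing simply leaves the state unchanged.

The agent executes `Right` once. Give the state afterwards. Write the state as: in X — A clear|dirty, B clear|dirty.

start: in A — A clear, B dirty
1. Right → in B — A clear, B dirty

in B — A clear, B dirty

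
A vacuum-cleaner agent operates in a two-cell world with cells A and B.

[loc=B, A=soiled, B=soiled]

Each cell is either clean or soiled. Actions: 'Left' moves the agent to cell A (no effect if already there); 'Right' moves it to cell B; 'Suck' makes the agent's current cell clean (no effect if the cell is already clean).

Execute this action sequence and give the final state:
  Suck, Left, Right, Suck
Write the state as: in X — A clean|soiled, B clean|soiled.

in B — A soiled, B clean

Suck (#1): in B — A soiled, B clean
Left (#2): in A — A soiled, B clean
Right (#3): in B — A soiled, B clean
Suck (#4): in B — A soiled, B clean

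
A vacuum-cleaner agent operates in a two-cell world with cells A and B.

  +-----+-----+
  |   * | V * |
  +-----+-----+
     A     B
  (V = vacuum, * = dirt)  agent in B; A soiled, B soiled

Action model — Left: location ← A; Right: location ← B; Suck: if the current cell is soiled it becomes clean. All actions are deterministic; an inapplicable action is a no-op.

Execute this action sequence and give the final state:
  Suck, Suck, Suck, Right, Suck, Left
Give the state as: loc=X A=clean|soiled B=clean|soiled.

loc=A A=soiled B=clean

1) do Suck; now loc=B A=soiled B=clean
2) do Suck; now loc=B A=soiled B=clean
3) do Suck; now loc=B A=soiled B=clean
4) do Right; now loc=B A=soiled B=clean
5) do Suck; now loc=B A=soiled B=clean
6) do Left; now loc=A A=soiled B=clean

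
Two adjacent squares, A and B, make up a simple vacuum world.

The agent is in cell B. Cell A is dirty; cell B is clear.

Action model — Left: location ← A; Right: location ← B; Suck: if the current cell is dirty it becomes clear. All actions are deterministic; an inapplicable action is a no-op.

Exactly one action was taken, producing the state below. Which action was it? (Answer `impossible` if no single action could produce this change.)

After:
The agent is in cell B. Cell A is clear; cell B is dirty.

impossible

try  Left: in A — A dirty, B clear
try Right: in B — A dirty, B clear
try  Suck: in B — A dirty, B clear
no single action produces the after-state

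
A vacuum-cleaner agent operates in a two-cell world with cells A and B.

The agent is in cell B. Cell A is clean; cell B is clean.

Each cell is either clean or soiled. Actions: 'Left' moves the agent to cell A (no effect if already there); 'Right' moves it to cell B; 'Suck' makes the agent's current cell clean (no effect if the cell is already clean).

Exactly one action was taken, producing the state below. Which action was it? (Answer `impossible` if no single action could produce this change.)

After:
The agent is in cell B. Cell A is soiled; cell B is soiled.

impossible

try  Left: (A; A:clean, B:clean)
try Right: (B; A:clean, B:clean)
try  Suck: (B; A:clean, B:clean)
no single action produces the after-state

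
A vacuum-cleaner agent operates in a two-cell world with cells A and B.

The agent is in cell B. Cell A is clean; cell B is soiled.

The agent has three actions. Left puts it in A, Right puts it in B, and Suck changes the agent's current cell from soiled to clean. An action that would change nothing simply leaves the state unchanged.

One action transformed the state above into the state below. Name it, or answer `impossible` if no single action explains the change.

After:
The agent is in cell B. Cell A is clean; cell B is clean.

Suck

try  Left: (A; A:clean, B:soiled)
try Right: (B; A:clean, B:soiled)
try  Suck: (B; A:clean, B:clean)  ← match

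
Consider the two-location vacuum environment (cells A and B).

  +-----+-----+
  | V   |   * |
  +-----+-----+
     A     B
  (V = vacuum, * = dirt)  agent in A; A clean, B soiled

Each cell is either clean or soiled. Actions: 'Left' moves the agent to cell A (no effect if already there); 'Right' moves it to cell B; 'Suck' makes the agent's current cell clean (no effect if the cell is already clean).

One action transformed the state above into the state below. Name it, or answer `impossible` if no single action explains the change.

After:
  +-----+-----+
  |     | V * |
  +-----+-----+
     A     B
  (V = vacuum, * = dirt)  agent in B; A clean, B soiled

try  Left: <A|clean|soiled>
try Right: <B|clean|soiled>  ← match
try  Suck: <A|clean|soiled>

Right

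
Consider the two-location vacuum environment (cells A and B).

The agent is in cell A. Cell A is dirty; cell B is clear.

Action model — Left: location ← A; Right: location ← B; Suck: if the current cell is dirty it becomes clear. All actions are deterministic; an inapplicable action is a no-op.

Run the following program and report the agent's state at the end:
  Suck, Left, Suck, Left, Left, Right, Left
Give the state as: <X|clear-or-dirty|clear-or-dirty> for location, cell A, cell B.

[1] after Suck: <A|clear|clear>
[2] after Left: <A|clear|clear>
[3] after Suck: <A|clear|clear>
[4] after Left: <A|clear|clear>
[5] after Left: <A|clear|clear>
[6] after Right: <B|clear|clear>
[7] after Left: <A|clear|clear>

<A|clear|clear>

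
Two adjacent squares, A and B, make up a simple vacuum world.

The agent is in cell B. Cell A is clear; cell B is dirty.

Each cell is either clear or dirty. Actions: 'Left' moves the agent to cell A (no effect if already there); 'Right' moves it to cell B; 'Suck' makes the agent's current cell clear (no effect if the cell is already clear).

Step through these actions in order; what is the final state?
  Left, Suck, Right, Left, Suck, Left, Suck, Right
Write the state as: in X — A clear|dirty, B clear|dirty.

in B — A clear, B dirty

t=1 Left ⇒ in A — A clear, B dirty
t=2 Suck ⇒ in A — A clear, B dirty
t=3 Right ⇒ in B — A clear, B dirty
t=4 Left ⇒ in A — A clear, B dirty
t=5 Suck ⇒ in A — A clear, B dirty
t=6 Left ⇒ in A — A clear, B dirty
t=7 Suck ⇒ in A — A clear, B dirty
t=8 Right ⇒ in B — A clear, B dirty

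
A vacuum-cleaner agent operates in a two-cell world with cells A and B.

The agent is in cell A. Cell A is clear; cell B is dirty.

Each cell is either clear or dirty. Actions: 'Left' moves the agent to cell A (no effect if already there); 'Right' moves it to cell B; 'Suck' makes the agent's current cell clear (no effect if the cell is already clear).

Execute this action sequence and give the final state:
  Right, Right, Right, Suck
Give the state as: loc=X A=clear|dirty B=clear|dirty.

loc=B A=clear B=clear

1) do Right; now loc=B A=clear B=dirty
2) do Right; now loc=B A=clear B=dirty
3) do Right; now loc=B A=clear B=dirty
4) do Suck; now loc=B A=clear B=clear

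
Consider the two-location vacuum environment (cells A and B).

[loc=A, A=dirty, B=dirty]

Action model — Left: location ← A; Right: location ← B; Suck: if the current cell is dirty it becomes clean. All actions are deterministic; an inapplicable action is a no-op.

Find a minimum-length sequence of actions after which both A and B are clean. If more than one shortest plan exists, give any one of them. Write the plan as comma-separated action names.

step 1/3 (Suck): <A|clean|dirty>
step 2/3 (Right): <B|clean|dirty>
step 3/3 (Suck): <B|clean|clean>
min 3: Suck A + move + Suck B

Suck, Right, Suck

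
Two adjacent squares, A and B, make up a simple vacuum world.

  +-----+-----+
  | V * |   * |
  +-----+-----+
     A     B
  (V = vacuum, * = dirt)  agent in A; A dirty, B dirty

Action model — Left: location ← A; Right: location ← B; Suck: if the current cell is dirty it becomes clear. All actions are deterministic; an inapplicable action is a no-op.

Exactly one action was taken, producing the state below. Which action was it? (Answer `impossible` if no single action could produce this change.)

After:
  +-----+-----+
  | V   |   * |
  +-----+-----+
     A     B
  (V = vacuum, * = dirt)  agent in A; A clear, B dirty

try  Left: loc=A A=dirty B=dirty
try Right: loc=B A=dirty B=dirty
try  Suck: loc=A A=clear B=dirty  ← match

Suck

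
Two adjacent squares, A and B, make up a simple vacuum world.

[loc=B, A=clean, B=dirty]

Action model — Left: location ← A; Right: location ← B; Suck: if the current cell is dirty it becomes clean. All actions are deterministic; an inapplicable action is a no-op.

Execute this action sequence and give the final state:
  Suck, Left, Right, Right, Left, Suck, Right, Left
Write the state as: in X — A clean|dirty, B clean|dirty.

1. Suck → in B — A clean, B clean
2. Left → in A — A clean, B clean
3. Right → in B — A clean, B clean
4. Right → in B — A clean, B clean
5. Left → in A — A clean, B clean
6. Suck → in A — A clean, B clean
7. Right → in B — A clean, B clean
8. Left → in A — A clean, B clean

in A — A clean, B clean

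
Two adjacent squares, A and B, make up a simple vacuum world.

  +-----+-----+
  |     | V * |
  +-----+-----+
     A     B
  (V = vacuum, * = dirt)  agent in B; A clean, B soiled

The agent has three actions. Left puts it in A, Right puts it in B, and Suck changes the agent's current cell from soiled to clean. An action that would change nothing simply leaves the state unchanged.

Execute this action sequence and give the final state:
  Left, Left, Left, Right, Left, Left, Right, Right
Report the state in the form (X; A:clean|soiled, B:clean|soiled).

1. Left → (A; A:clean, B:soiled)
2. Left → (A; A:clean, B:soiled)
3. Left → (A; A:clean, B:soiled)
4. Right → (B; A:clean, B:soiled)
5. Left → (A; A:clean, B:soiled)
6. Left → (A; A:clean, B:soiled)
7. Right → (B; A:clean, B:soiled)
8. Right → (B; A:clean, B:soiled)

(B; A:clean, B:soiled)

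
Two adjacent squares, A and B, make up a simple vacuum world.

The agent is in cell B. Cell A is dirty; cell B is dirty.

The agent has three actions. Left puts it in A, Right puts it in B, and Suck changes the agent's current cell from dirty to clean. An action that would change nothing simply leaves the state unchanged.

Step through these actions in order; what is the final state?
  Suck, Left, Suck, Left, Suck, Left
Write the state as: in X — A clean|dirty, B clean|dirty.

t=1 Suck ⇒ in B — A dirty, B clean
t=2 Left ⇒ in A — A dirty, B clean
t=3 Suck ⇒ in A — A clean, B clean
t=4 Left ⇒ in A — A clean, B clean
t=5 Suck ⇒ in A — A clean, B clean
t=6 Left ⇒ in A — A clean, B clean

in A — A clean, B clean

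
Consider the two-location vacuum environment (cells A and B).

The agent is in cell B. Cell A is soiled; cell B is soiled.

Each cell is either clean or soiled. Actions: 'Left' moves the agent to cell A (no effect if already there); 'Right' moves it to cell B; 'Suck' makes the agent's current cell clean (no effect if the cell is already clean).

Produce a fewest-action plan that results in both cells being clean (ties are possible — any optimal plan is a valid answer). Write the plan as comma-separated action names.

Suck, Left, Suck

1) do Suck; now loc=B A=soiled B=clean
2) do Left; now loc=A A=soiled B=clean
3) do Suck; now loc=A A=clean B=clean
min 3: Suck B + move + Suck A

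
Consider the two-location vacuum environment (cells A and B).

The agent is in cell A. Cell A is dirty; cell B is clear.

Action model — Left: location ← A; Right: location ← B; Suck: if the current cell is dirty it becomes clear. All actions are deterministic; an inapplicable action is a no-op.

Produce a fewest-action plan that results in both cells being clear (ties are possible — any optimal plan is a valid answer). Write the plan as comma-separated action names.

Suck

1. Suck → (A; A:clear, B:clear)
min 1: A is dirty, one Suck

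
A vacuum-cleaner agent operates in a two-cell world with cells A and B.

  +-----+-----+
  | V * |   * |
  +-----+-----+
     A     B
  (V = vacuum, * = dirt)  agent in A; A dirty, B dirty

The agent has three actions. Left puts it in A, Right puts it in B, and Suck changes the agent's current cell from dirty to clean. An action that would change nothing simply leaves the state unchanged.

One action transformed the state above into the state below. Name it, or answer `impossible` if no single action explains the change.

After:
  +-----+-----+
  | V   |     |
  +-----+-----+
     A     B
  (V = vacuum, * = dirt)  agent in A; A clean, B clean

try  Left: <A|dirty|dirty>
try Right: <B|dirty|dirty>
try  Suck: <A|clean|dirty>
no single action produces the after-state

impossible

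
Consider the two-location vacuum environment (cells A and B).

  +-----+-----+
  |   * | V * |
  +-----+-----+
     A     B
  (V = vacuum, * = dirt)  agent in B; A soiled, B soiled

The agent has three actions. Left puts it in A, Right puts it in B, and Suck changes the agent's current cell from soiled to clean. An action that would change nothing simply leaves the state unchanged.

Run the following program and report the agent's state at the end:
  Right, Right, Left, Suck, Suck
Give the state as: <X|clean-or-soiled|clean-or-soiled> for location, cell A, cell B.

<A|clean|soiled>

t=1 Right ⇒ <B|soiled|soiled>
t=2 Right ⇒ <B|soiled|soiled>
t=3 Left ⇒ <A|soiled|soiled>
t=4 Suck ⇒ <A|clean|soiled>
t=5 Suck ⇒ <A|clean|soiled>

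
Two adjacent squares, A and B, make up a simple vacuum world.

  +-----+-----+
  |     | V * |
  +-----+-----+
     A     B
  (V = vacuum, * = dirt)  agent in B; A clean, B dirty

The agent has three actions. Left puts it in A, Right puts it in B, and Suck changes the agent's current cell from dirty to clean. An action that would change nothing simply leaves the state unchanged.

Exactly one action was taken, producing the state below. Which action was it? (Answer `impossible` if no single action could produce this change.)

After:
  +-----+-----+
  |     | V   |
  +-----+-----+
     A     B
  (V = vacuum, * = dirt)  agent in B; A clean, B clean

Suck

try  Left: in A — A clean, B dirty
try Right: in B — A clean, B dirty
try  Suck: in B — A clean, B clean  ← match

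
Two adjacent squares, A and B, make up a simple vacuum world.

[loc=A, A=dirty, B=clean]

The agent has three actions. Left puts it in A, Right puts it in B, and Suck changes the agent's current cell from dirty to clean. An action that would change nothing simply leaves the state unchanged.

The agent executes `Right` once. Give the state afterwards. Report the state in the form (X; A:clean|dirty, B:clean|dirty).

start: (A; A:dirty, B:clean)
Right (#1): (B; A:dirty, B:clean)

(B; A:dirty, B:clean)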